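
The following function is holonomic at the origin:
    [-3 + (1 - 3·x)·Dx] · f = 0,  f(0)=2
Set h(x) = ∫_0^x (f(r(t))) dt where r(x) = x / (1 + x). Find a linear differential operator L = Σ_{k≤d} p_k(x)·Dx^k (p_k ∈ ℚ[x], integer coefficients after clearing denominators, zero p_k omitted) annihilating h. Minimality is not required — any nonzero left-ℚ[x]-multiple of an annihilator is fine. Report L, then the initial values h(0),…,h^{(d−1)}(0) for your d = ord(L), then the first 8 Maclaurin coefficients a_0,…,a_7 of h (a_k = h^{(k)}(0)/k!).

f: a_k = 2, 6, 18, 54, 162, 486, 1458, 4374, …
h₀=f(r): pull back L_f along r ⇒ L₀.
∫: right-multiply L₀ by Dx.
L = 3·Dx + (-1 + x + 2·x^2)·Dx^2  (order 2).
h: a_k = 0, 2, 3, 4, 6, 48/5, 16, 192/7, …
ICs: h(0) = 0, h′(0) = 2.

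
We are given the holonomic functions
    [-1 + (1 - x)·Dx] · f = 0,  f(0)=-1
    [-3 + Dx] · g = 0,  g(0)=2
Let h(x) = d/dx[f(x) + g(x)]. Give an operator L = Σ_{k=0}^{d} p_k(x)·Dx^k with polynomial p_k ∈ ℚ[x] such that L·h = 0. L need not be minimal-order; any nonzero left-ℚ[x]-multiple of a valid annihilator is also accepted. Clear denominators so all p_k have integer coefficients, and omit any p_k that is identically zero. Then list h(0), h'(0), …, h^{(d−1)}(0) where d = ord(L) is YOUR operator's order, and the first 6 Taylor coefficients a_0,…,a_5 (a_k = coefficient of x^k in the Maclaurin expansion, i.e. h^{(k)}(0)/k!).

L = 18·x + (3 - 18·x + 9·x^2)·Dx + (-1 + 4·x - 3·x^2)·Dx^2  (order 2).
h: a_k = 5, 16, 24, 23, 61/4, 123/20, …
ICs: h(0) = 5, h′(0) = 16.

f: a_k = -1, -1, -1, -1, -1, -1, …
g: a_k = 2, 6, 9, 9, 27/4, 81/20, …
f+g: L₀ = lclm(L_f,L_g), ord ≤ 1+1.
h₀' ⇒ L via d/dx closure of L₀.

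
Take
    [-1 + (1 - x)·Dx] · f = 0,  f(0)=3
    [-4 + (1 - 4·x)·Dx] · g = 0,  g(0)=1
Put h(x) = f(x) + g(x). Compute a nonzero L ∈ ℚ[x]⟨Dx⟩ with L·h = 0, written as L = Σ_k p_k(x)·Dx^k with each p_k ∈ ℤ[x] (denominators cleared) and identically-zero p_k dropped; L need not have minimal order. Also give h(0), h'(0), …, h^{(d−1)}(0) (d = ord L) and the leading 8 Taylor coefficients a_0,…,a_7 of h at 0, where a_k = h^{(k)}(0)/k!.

L = -8 + (10 - 16·x)·Dx + (-1 + 5·x - 4·x^2)·Dx^2  (order 2).
h: a_k = 4, 7, 19, 67, 259, 1027, 4099, 16387, …
ICs: h(0) = 4, h′(0) = 7.

f: a_k = 3, 3, 3, 3, 3, 3, 3, 3, …
g: a_k = 1, 4, 16, 64, 256, 1024, 4096, 16384, …
Weyl lclm of L_f,L_g ⇒ L₀ (ord ≤ 2).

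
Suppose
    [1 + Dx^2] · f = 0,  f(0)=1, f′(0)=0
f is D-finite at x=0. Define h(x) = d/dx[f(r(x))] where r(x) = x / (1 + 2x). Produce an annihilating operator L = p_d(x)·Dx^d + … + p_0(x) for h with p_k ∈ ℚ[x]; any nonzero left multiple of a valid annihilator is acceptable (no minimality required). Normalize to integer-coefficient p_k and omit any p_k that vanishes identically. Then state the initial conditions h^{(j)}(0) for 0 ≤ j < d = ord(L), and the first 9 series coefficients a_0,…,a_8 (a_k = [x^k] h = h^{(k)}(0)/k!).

f: a_k = 1, 0, -1/2, 0, 1/24, 0, -1/720, 0, 1/40320, …
L₀ from L_f via x↦r, Dx↦r'^{-1}Dx.
Differentiate: ansatz ord ≤ ord L₀ ⇒ L.
L = (25 + 96·x + 96·x^2) + (12 + 72·x + 144·x^2 + 96·x^3)·Dx + (1 + 8·x + 24·x^2 + 32·x^3 + 16·x^4)·Dx^2  (order 2).
h: a_k = 0, -1, 6, -143/6, 235/3, -27601/120, 12509/20, -8095583/5040, 1103647/280, …
ICs: h(0) = 0, h′(0) = -1.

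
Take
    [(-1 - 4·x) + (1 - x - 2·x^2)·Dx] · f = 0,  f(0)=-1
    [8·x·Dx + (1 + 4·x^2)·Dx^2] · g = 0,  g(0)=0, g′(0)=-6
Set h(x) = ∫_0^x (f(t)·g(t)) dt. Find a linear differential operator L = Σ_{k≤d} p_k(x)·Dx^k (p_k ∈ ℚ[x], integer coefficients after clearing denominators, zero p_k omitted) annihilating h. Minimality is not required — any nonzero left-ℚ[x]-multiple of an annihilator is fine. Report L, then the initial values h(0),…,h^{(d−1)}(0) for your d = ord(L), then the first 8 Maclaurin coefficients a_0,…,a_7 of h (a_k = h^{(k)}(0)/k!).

L = (4 + 8·x + 48·x^2)·Dx + (2 + 16·x^2 + 48·x^3)·Dx^2 + (-1 + x - 2·x^2 + 4·x^3 + 8·x^4)·Dx^3  (order 3).
h: a_k = 0, 0, 3, 2, 5/2, 22/5, 51/5, 526/35, …
ICs: h(0) = 0, h′(0) = 0, h′′(0) = 6.

f: a_k = -1, -1, -3, -5, -11, -21, -43, -85, …
g: a_k = 0, -6, 0, 8, 0, -96/5, 0, 384/7, …
L₀ := L_f ⊗_s L_g (sym. prod.), ord ≤ 2.
h=∫h₀ ⇒ L = L₀·Dx.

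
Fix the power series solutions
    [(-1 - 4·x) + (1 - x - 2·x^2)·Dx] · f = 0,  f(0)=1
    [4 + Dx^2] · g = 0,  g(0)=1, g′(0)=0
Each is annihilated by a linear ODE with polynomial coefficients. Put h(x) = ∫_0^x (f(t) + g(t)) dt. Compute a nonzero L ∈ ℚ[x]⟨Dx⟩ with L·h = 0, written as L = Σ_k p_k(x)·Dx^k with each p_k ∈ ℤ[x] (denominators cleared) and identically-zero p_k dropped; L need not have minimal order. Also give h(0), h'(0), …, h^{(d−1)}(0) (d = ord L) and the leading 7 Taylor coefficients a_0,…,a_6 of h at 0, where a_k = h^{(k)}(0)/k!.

f: a_k = 1, 1, 3, 5, 11, 21, 43, …
g: a_k = 1, 0, -2, 0, 2/3, 0, -4/45, …
f+g: L₀ = lclm(L_f,L_g), ord ≤ 1+2.
Integrate: L := L₀·Dx.
L = (68 + 304·x + 200·x^2 + 320·x^3 + 160·x^4 + 128·x^5)·Dx + (-20 + 12·x + 24·x^2 + 8·x^3 + 48·x^4 + 96·x^5 + 64·x^6)·Dx^2 + (17 + 76·x + 50·x^2 + 80·x^3 + 40·x^4 + 32·x^5)·Dx^3 + (-5 + 3·x + 6·x^2 + 2·x^3 + 12·x^4 + 24·x^5 + 16·x^6)·Dx^4  (order 4).
h: a_k = 0, 2, 1/2, 1/3, 5/4, 7/3, 7/2, …
ICs: h(0) = 0, h′(0) = 2, h′′(0) = 1, h′′′(0) = 2.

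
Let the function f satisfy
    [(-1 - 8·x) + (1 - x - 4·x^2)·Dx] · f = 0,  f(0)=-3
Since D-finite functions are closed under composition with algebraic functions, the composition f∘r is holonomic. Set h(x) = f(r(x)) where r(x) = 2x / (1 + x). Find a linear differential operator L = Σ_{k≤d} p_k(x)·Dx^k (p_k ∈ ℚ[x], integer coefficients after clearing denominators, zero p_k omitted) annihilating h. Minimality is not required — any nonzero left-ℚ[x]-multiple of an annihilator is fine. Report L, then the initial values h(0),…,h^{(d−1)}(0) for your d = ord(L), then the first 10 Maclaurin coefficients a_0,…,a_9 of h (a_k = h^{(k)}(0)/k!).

f: a_k = -3, -3, -15, -27, -87, -195, -543, -1323, -3495, -8787, …
L₀ from L_f via x↦r, Dx↦r'^{-1}Dx.
L = (2 + 34·x) + (-1 - x + 17·x^2 + 17·x^3)·Dx  (order 1).
h: a_k = -3, -6, -54, -102, -918, -1734, -15606, -29478, -265302, -501126, …
ICs: h(0) = -3.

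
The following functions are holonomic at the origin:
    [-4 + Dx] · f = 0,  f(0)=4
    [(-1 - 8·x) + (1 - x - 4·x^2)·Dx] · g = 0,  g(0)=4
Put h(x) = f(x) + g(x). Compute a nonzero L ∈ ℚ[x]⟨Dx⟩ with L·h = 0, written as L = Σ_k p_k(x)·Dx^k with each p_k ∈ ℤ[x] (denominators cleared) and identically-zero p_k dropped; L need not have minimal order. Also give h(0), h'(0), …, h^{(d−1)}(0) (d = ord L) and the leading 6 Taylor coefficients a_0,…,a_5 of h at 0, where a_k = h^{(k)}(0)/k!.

L = (24 - 16·x + 576·x^2 + 512·x^3) + (6 - 56·x - 208·x^2 + 128·x^3 + 256·x^4)·Dx + (-3 + 15·x + 16·x^2 - 64·x^3 - 64·x^4)·Dx^2  (order 2).
h: a_k = 8, 20, 52, 236/3, 476/3, 4412/15, …
ICs: h(0) = 8, h′(0) = 20.

f: a_k = 4, 16, 32, 128/3, 128/3, 512/15, …
g: a_k = 4, 4, 20, 36, 116, 260, …
h₀=f+g: left-lcm gives L₀, ord ≤ 2.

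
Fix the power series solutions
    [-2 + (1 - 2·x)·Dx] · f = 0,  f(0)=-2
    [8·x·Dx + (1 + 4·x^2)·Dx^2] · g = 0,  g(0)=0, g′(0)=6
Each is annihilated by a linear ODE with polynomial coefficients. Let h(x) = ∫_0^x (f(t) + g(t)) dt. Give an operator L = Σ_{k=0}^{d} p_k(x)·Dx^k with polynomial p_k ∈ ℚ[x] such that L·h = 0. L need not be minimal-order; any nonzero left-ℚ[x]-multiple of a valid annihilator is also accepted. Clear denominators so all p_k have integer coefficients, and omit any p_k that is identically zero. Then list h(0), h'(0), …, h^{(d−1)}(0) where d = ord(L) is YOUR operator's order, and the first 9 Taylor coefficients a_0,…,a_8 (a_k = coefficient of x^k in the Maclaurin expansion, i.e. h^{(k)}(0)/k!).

L = (-8 + 64·x + 96·x^2)·Dx^2 + (8 - 8·x + 32·x^2 + 96·x^3)·Dx^3 + (-1 + 16·x^4)·Dx^4  (order 4).
h: a_k = 0, -2, 1, -8/3, -6, -32/5, -112/15, -128/7, -272/7, …
ICs: h(0) = 0, h′(0) = -2, h′′(0) = 2, h′′′(0) = -16.

f: a_k = -2, -4, -8, -16, -32, -64, -128, -256, -512, …
g: a_k = 0, 6, 0, -8, 0, 96/5, 0, -384/7, 0, …
L₀ := lclm(L_f,L_g); ord L₀ ≤ 1+2.
Integrate: L := L₀·Dx.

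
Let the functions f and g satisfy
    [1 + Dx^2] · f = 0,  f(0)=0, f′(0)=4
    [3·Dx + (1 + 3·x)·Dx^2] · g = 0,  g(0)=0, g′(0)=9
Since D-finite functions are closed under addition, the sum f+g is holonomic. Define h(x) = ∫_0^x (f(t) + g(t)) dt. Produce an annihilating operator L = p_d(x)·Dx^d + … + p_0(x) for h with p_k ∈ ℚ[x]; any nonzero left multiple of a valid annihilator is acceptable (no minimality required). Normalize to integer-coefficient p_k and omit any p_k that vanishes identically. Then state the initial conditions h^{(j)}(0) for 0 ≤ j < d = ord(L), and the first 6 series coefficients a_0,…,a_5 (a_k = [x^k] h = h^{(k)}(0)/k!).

L = (165 + 18·x + 27·x^2)·Dx^2 + (19 + 63·x + 27·x^2 + 27·x^3)·Dx^3 + (165 + 18·x + 27·x^2)·Dx^4 + (19 + 63·x + 27·x^2 + 27·x^3)·Dx^5  (order 5).
h: a_k = 0, 0, 13/2, -9/2, 79/12, -243/20, …
ICs: h(0) = 0, h′(0) = 0, h′′(0) = 13, h′′′(0) = -27, h′′′′(0) = 158.

f: a_k = 0, 4, 0, -2/3, 0, 1/30, …
g: a_k = 0, 9, -27/2, 27, -243/4, 729/5, …
h₀=f+g: left-lcm gives L₀, ord ≤ 4.
h=∫h₀ ⇒ L = L₀·Dx.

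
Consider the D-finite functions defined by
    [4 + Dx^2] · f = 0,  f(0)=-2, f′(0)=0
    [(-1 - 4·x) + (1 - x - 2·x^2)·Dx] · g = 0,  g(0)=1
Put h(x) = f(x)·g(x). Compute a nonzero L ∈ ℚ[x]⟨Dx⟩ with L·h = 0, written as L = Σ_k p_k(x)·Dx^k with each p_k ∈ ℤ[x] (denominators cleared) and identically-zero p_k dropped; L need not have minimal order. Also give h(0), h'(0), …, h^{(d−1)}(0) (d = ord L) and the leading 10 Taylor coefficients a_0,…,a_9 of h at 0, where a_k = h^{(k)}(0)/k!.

f: a_k = -2, 0, 4, 0, -4/3, 0, 8/45, 0, -4/315, 0, …
g: a_k = 1, 1, 3, 5, 11, 21, 43, 85, 171, 341, …
h₀=f·g: eliminate ⇒ L₀, order ≤ 2·1.
L = (4·x + 8·x^2) + (2 + 8·x)·Dx + (-1 + x + 2·x^2)·Dx^2  (order 2).
h: a_k = -2, -2, -2, -6, -34/3, -70/3, -2062/45, -4162/45, -58006/315, -38758/105, …
ICs: h(0) = -2, h′(0) = -2.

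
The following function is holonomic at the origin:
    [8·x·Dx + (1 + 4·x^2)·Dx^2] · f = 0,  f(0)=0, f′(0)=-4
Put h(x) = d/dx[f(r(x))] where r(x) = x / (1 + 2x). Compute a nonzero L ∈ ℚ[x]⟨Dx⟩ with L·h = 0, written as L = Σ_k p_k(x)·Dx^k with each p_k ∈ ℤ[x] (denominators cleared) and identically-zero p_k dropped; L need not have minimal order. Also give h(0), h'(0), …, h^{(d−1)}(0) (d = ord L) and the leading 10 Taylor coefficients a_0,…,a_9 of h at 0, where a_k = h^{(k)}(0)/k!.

f: a_k = 0, -4, 0, 16/3, 0, -64/5, 0, 256/7, 0, -1024/9, …
Substitute x→r, Dx→(1/r')Dx; clear ⇒ L₀.
Derive L from L₀ (diff closure).
L = (4 + 16·x) + (1 + 4·x + 8·x^2)·Dx  (order 1).
h: a_k = -4, 16, -32, 0, 256, -1024, 2048, 0, -16384, 65536, …
ICs: h(0) = -4.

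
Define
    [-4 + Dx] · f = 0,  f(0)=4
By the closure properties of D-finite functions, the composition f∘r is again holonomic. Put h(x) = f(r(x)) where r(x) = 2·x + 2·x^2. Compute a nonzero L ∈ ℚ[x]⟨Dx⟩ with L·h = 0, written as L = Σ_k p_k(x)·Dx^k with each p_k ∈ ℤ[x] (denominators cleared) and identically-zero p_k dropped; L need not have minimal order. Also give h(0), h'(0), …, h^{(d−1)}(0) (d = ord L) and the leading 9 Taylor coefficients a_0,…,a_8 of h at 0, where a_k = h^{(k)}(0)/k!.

f: a_k = 4, 16, 32, 128/3, 128/3, 512/15, 1024/45, 4096/315, 2048/315, …
Substitute x→r, Dx→(1/r')Dx; clear ⇒ L₀.
L = (-8 - 16·x) + Dx  (order 1).
h: a_k = 4, 32, 160, 1792/3, 5504/3, 72704/15, 510976/45, 1515520/63, 14731264/315, …
ICs: h(0) = 4.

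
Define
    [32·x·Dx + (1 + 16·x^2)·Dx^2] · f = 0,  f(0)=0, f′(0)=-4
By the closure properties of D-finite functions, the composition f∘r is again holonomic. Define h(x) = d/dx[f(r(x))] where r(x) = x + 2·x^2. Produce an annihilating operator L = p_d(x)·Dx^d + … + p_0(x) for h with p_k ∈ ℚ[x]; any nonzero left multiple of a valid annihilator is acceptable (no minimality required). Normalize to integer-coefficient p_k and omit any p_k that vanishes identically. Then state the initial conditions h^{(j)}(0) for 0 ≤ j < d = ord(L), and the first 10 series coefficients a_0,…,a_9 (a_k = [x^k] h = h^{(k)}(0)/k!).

L = (-4 + 32·x + 256·x^2 + 768·x^3 + 768·x^4) + (1 + 4·x + 16·x^2 + 128·x^3 + 320·x^4 + 256·x^5)·Dx  (order 1).
h: a_k = -4, -16, 64, 512, 256, -11264, -40960, 131072, 1359872, 1245184, …
ICs: h(0) = -4.

f: a_k = 0, -4, 0, 64/3, 0, -1024/5, 0, 16384/7, 0, -262144/9, …
Change of var in L_f (x↦r) gives L₀.
Differentiate: ansatz ord ≤ ord L₀ ⇒ L.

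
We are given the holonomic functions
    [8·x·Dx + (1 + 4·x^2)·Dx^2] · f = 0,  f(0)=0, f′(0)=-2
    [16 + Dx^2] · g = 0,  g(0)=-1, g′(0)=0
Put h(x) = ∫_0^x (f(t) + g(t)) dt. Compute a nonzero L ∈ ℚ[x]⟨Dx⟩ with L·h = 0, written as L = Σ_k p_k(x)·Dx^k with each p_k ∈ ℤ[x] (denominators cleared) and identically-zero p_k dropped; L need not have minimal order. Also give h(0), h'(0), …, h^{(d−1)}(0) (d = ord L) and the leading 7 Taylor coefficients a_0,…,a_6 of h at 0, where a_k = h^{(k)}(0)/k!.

L = (-512·x + 5120·x^3 + 4096·x^5)·Dx^2 + (16 + 512·x^2 + 2304·x^4 + 2048·x^6)·Dx^3 + (-32·x + 320·x^3 + 256·x^5)·Dx^4 + (1 + 32·x^2 + 144·x^4 + 128·x^6)·Dx^5  (order 5).
h: a_k = 0, -1, -1, 8/3, 2/3, -32/15, -16/15, …
ICs: h(0) = 0, h′(0) = -1, h′′(0) = -2, h′′′(0) = 16, h′′′′(0) = 16.

f: a_k = 0, -2, 0, 8/3, 0, -32/5, 0, …
g: a_k = -1, 0, 8, 0, -32/3, 0, 256/45, …
Weyl lclm of L_f,L_g ⇒ L₀ (ord ≤ 4).
h=∫₀ˣh₀: take L = L₀·Dx.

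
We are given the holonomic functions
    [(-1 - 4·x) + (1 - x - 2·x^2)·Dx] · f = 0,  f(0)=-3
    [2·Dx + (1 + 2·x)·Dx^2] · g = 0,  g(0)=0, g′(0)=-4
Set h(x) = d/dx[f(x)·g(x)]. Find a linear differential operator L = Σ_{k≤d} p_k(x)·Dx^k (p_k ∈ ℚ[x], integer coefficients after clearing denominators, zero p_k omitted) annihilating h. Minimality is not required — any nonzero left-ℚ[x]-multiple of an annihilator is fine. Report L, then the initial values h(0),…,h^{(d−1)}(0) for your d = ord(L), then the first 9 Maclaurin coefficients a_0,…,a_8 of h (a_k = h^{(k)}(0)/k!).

f: a_k = -3, -3, -9, -15, -33, -63, -129, -255, -513, …
g: a_k = 0, -4, 4, -16/3, 8, -64/5, 64/3, -256/7, 64, …
h₀=f·g: eliminate ⇒ L₀, order ≤ 1·2.
Derive L from L₀ (diff closure).
L = (60 + 216·x + 288·x^2) + (5 + 66·x + 240·x^2 + 224·x^3)·Dx + (-3 - 11·x + 4·x^2 + 44·x^3 + 32·x^4)·Dx^2  (order 2).
h: a_k = 12, 0, 120, 64, 672, 3072/5, 16832/5, 27648/7, 566016/35, …
ICs: h(0) = 12, h′(0) = 0.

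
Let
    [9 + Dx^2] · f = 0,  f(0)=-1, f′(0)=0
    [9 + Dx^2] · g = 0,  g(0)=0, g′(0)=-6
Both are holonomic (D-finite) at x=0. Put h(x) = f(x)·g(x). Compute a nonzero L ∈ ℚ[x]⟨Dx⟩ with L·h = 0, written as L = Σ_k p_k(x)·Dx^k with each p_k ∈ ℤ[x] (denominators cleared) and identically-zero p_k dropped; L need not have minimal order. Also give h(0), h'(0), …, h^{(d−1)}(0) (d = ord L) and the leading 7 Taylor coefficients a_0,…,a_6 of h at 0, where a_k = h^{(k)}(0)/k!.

f: a_k = -1, 0, 9/2, 0, -27/8, 0, 81/80, …
g: a_k = 0, -6, 0, 9, 0, -81/20, 0, …
Sym-product of L_f,L_g gives L₀ (≤ ord 4).
L = 36·Dx + Dx^3  (order 3).
h: a_k = 0, 6, 0, -36, 0, 324/5, 0, …
ICs: h(0) = 0, h′(0) = 6, h′′(0) = 0.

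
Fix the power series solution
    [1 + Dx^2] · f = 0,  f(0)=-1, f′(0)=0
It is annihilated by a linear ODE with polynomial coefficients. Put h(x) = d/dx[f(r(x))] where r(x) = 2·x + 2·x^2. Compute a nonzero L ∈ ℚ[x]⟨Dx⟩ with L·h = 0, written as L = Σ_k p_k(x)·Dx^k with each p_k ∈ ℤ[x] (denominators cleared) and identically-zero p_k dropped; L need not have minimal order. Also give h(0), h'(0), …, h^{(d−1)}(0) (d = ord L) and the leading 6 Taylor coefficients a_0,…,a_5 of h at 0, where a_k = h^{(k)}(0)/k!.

L = (16 + 32·x + 96·x^2 + 128·x^3 + 64·x^4) + (-6 - 12·x)·Dx + (1 + 4·x + 4·x^2)·Dx^2  (order 2).
h: a_k = 0, 4, 12, 16/3, -40/3, -352/15, …
ICs: h(0) = 0, h′(0) = 4.

f: a_k = -1, 0, 1/2, 0, -1/24, 0, …
Change of var in L_f (x↦r) gives L₀.
h₀' ⇒ L via d/dx closure of L₀.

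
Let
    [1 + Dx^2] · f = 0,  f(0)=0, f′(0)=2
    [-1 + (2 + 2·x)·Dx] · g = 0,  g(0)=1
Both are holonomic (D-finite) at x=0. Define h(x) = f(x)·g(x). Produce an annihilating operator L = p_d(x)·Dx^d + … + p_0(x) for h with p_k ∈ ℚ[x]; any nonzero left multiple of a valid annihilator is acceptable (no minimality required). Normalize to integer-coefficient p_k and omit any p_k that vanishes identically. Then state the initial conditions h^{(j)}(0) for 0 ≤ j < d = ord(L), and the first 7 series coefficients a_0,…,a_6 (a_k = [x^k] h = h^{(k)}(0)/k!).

f: a_k = 0, 2, 0, -1/3, 0, 1/60, 0, …
g: a_k = 1, 1/2, -1/8, 1/16, -5/128, 7/256, -21/1024, …
h₀=f·g: eliminate ⇒ L₀, order ≤ 2·1.
L = (7 + 8·x + 4·x^2) + (-4 - 4·x)·Dx + (4 + 8·x + 4·x^2)·Dx^2  (order 2).
h: a_k = 0, 2, 1, -7/12, -1/24, -19/960, 27/640, …
ICs: h(0) = 0, h′(0) = 2.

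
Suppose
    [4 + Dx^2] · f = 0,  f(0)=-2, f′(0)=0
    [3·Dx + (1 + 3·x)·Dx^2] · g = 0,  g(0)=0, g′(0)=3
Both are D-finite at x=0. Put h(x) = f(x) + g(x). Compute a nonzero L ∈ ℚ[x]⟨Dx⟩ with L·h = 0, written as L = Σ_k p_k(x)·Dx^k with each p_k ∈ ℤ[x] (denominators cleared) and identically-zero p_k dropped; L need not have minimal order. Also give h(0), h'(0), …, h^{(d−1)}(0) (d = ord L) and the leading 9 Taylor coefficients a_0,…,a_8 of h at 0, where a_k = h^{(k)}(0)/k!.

f: a_k = -2, 0, 4, 0, -4/3, 0, 8/45, 0, -4/315, …
g: a_k = 0, 3, -9/2, 9, -81/4, 243/5, -243/2, 2187/7, -6561/8, …
Weyl lclm of L_f,L_g ⇒ L₀ (ord ≤ 4).
L = (348 + 144·x + 216·x^2)·Dx + (44 + 180·x + 216·x^2 + 216·x^3)·Dx^2 + (87 + 36·x + 54·x^2)·Dx^3 + (11 + 45·x + 54·x^2 + 54·x^3)·Dx^4  (order 4).
h: a_k = -2, 3, -1/2, 9, -259/12, 243/5, -10919/90, 2187/7, -2066747/2520, …
ICs: h(0) = -2, h′(0) = 3, h′′(0) = -1, h′′′(0) = 54.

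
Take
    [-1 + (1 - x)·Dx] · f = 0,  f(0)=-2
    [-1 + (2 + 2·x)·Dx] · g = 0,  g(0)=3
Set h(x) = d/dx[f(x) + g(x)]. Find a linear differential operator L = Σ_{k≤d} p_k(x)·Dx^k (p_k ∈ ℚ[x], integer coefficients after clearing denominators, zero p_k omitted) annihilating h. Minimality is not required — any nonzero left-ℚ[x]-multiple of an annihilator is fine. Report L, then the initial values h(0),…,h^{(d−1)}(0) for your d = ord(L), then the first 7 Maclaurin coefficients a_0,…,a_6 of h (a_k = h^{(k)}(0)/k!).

L = (-18 - 6·x) + (-21 - 54·x - 21·x^2)·Dx + (10 + 6·x - 10·x^2 - 6·x^3)·Dx^2  (order 2).
h: a_k = -1/2, -19/4, -87/16, -271/32, -2455/256, -6333/512, -27979/2048, …
ICs: h(0) = -1/2, h′(0) = -19/4.

f: a_k = -2, -2, -2, -2, -2, -2, -2, …
g: a_k = 3, 3/2, -3/8, 3/16, -15/128, 21/256, -63/1024, …
f+g: L₀ = lclm(L_f,L_g), ord ≤ 1+1.
Differentiate: ansatz ord ≤ ord L₀ ⇒ L.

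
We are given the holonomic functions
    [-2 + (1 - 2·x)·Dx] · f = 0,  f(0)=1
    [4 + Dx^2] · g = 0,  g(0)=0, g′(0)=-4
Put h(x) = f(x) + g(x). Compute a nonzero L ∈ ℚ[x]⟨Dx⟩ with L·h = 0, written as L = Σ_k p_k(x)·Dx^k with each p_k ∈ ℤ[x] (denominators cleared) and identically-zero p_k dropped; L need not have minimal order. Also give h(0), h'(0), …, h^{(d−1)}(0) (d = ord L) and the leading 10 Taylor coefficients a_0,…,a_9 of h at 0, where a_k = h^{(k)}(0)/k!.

L = (56 - 32·x + 32·x^2) + (-12 + 40·x - 48·x^2 + 32·x^3)·Dx + (14 - 8·x + 8·x^2)·Dx^2 + (-3 + 10·x - 12·x^2 + 8·x^3)·Dx^3  (order 3).
h: a_k = 1, -2, 4, 32/3, 16, 472/15, 64, 40336/315, 256, 1451512/2835, …
ICs: h(0) = 1, h′(0) = -2, h′′(0) = 8.

f: a_k = 1, 2, 4, 8, 16, 32, 64, 128, 256, 512, …
g: a_k = 0, -4, 0, 8/3, 0, -8/15, 0, 16/315, 0, -8/2835, …
Weyl lclm of L_f,L_g ⇒ L₀ (ord ≤ 3).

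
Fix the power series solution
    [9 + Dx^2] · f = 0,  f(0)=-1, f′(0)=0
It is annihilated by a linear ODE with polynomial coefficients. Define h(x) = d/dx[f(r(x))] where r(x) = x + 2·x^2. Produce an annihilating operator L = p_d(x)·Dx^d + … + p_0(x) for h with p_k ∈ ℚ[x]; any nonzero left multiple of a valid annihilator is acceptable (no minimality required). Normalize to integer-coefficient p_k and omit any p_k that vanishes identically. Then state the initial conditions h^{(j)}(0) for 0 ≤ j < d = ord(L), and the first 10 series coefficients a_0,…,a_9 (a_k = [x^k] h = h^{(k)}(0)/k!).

f: a_k = -1, 0, 9/2, 0, -27/8, 0, 81/80, 0, -729/4480, 0, …
h₀=f(r): pull back L_f along r ⇒ L₀.
Differentiate: ansatz ord ≤ ord L₀ ⇒ L.
L = (57 + 144·x + 864·x^2 + 2304·x^3 + 2304·x^4) + (-12 - 48·x)·Dx + (1 + 8·x + 16·x^2)·Dx^2  (order 2).
h: a_k = 0, 9, 54, 117/2, -135, -19197/40, -13419/20, 29511/560, 401679/280, 10070649/4480, …
ICs: h(0) = 0, h′(0) = 9.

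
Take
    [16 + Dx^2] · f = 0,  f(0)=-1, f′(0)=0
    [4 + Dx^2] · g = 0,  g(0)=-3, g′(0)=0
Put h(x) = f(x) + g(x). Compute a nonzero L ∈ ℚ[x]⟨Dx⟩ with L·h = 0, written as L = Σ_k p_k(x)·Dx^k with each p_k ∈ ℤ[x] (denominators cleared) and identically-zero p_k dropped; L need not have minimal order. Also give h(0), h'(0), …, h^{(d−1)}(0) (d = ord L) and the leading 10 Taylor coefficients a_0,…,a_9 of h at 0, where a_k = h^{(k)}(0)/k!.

f: a_k = -1, 0, 8, 0, -32/3, 0, 256/45, 0, -512/315, 0, …
g: a_k = -3, 0, 6, 0, -2, 0, 4/15, 0, -2/105, 0, …
L₀ := lclm(L_f,L_g); ord L₀ ≤ 2+2.
L = 64 + 20·Dx^2 + Dx^4  (order 4).
h: a_k = -4, 0, 14, 0, -38/3, 0, 268/45, 0, -74/45, 0, …
ICs: h(0) = -4, h′(0) = 0, h′′(0) = 28, h′′′(0) = 0.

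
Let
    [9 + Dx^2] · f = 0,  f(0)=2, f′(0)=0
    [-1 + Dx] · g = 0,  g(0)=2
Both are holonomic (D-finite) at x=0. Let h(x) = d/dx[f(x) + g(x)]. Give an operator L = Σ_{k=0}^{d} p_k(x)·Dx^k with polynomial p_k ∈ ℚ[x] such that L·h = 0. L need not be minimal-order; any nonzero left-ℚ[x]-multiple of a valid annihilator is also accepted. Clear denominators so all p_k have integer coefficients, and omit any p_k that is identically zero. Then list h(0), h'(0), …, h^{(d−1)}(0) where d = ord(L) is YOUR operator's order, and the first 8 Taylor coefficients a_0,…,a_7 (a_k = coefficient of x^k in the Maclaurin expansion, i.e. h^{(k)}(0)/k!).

f: a_k = 2, 0, -9, 0, 27/4, 0, -81/40, 0, …
g: a_k = 2, 2, 1, 1/3, 1/12, 1/60, 1/360, 1/2520, …
L₀ := lclm(L_f,L_g); ord L₀ ≤ 2+1.
Differentiate: ansatz ord ≤ ord L₀ ⇒ L.
L = 9 - 9·Dx + Dx^2 - Dx^3  (order 3).
h: a_k = 2, -16, 1, 82/3, 1/12, -182/15, 1/360, 3281/1260, …
ICs: h(0) = 2, h′(0) = -16, h′′(0) = 2.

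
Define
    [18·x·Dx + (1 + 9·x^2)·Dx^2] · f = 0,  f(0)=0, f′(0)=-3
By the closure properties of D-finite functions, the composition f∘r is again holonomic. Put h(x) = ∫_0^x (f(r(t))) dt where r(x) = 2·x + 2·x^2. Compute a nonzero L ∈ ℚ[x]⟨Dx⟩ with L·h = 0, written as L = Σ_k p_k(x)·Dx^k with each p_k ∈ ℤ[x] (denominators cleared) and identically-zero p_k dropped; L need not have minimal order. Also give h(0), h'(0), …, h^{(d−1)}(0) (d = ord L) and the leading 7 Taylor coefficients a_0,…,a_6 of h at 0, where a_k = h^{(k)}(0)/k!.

f: a_k = 0, -3, 0, 9, 0, -243/5, 0, …
h₀=f(r): pull back L_f along r ⇒ L₀.
∫: right-multiply L₀ by Dx.
L = (-2 + 72·x + 288·x^2 + 432·x^3 + 216·x^4)·Dx^2 + (1 + 2·x + 36·x^2 + 144·x^3 + 180·x^4 + 72·x^5)·Dx^3  (order 3).
h: a_k = 0, 0, -3, -2, 18, 216/5, -1116/5, …
ICs: h(0) = 0, h′(0) = 0, h′′(0) = -6.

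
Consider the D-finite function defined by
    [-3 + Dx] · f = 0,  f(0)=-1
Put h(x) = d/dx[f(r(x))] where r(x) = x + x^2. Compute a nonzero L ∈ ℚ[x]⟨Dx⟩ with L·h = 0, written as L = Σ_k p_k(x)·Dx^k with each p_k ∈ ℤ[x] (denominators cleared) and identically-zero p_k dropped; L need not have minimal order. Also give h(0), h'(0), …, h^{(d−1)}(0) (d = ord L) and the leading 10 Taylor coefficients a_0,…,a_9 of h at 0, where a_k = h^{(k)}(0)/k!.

L = (5 + 12·x + 12·x^2) + (-1 - 2·x)·Dx  (order 1).
h: a_k = -3, -15, -81/2, -171/2, -1161/8, -8613/40, -4509/16, -188217/560, -1646811/4480, -1678239/4480, …
ICs: h(0) = -3.

f: a_k = -1, -3, -9/2, -9/2, -27/8, -81/40, -81/80, -243/560, -729/4480, -243/4480, …
L₀ from L_f via x↦r, Dx↦r'^{-1}Dx.
h=h₀': d/dx-closure on L₀ ⇒ L.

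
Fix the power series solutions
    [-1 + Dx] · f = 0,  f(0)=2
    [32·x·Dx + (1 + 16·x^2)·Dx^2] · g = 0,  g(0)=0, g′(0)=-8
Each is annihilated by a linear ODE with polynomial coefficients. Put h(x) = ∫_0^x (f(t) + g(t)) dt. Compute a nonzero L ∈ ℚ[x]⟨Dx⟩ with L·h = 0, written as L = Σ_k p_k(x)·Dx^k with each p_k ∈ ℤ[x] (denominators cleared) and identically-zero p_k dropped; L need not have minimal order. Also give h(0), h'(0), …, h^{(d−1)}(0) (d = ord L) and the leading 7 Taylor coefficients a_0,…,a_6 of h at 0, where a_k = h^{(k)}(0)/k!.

f: a_k = 2, 2, 1, 1/3, 1/12, 1/60, 1/360, …
g: a_k = 0, -8, 0, 128/3, 0, -2048/5, 0, …
Sum ⇒ L₀ = lclm(L_f,L_g) in ℚ(x)⟨Dx⟩.
∫: right-multiply L₀ by Dx.
L = (32 - 32·x - 1536·x^2 - 512·x^3)·Dx^2 + (-33 + 1504·x^2 - 256·x^4)·Dx^3 + (1 + 32·x + 32·x^2 + 512·x^3 + 256·x^4)·Dx^4  (order 4).
h: a_k = 0, 2, -3, 1/3, 43/4, 1/60, -4915/72, …
ICs: h(0) = 0, h′(0) = 2, h′′(0) = -6, h′′′(0) = 2.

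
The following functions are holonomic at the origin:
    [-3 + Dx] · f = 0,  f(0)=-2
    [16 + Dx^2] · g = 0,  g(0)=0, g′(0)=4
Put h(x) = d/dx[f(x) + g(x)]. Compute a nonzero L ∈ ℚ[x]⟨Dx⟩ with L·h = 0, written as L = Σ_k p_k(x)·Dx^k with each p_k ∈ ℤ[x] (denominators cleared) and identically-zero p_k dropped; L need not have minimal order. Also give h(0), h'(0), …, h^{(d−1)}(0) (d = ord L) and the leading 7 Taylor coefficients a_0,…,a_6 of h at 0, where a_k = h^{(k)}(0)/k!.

L = 48 - 16·Dx + 3·Dx^2 - Dx^3  (order 3).
h: a_k = -2, -18, -59, -27, 269/12, -243/20, -10379/360, …
ICs: h(0) = -2, h′(0) = -18, h′′(0) = -118.

f: a_k = -2, -6, -9, -9, -27/4, -81/20, -81/40, …
g: a_k = 0, 4, 0, -32/3, 0, 128/15, 0, …
f+g: L₀ = lclm(L_f,L_g), ord ≤ 1+2.
Differentiate: ansatz ord ≤ ord L₀ ⇒ L.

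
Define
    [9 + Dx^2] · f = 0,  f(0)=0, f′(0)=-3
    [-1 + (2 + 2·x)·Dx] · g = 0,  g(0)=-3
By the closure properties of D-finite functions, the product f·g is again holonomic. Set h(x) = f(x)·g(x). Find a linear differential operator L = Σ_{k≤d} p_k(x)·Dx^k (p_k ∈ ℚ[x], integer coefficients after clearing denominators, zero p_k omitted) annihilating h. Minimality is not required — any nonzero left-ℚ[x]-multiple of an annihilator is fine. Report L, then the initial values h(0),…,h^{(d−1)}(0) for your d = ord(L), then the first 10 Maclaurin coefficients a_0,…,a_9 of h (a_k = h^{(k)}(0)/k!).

f: a_k = 0, -3, 0, 9/2, 0, -81/40, 0, 243/560, 0, -243/4480, …
g: a_k = -3, -3/2, 3/8, -3/16, 15/128, -21/256, 63/1024, -99/2048, 1287/32768, -2145/65536, …
f·g: L₀ = L_f ⊗_s L_g, ord ≤ 2·1.
L = (39 + 72·x + 36·x^2) + (-4 - 4·x)·Dx + (4 + 8·x + 4·x^2)·Dx^2  (order 2).
h: a_k = 0, 9, 9/2, -117/8, -99/16, 4743/640, 3123/1280, -61587/35840, -7101/14336, 283473/1146880, …
ICs: h(0) = 0, h′(0) = 9.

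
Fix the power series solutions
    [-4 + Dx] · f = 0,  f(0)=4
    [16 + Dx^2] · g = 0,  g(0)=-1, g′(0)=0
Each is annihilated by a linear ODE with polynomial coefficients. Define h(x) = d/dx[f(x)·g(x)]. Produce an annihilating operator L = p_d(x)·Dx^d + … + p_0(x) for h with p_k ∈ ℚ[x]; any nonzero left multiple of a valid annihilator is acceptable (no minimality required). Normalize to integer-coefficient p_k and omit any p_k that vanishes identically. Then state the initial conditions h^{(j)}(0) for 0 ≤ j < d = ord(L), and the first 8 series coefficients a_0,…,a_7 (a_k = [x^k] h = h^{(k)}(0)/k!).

f: a_k = 4, 16, 32, 128/3, 128/3, 512/15, 1024/45, 4096/315, …
g: a_k = -1, 0, 8, 0, -32/3, 0, 256/45, 0, …
h₀=f·g: eliminate ⇒ L₀, order ≤ 1·2.
Differentiate: ansatz ord ≤ ord L₀ ⇒ L.
L = 32 - 8·Dx + Dx^2  (order 2).
h: a_k = -16, 0, 256, 2048/3, 2048/3, 0, -32768/45, -262144/315, …
ICs: h(0) = -16, h′(0) = 0.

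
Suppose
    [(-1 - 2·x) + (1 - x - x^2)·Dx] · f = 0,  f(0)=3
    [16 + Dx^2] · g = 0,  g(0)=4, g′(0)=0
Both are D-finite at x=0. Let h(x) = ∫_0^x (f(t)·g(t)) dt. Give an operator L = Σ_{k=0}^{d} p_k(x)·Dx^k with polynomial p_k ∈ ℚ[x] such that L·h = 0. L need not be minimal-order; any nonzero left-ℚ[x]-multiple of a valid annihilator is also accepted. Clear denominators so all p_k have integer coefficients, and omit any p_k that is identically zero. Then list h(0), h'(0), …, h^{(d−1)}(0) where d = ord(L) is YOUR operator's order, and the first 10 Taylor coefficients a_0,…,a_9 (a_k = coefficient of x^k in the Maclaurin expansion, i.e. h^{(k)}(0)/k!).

L = (-14 + 16·x + 16·x^2)·Dx + (2 + 4·x)·Dx^2 + (-1 + x + x^2)·Dx^3  (order 3).
h: a_k = 0, 12, 6, -24, -15, -4/5, -32/3, -292/15, -751/30, -11096/315, …
ICs: h(0) = 0, h′(0) = 12, h′′(0) = 12.

f: a_k = 3, 3, 6, 9, 15, 24, 39, 63, 102, 165, …
g: a_k = 4, 0, -32, 0, 128/3, 0, -1024/45, 0, 2048/315, 0, …
f·g: L₀ = L_f ⊗_s L_g, ord ≤ 1·2.
h=∫₀ˣh₀: take L = L₀·Dx.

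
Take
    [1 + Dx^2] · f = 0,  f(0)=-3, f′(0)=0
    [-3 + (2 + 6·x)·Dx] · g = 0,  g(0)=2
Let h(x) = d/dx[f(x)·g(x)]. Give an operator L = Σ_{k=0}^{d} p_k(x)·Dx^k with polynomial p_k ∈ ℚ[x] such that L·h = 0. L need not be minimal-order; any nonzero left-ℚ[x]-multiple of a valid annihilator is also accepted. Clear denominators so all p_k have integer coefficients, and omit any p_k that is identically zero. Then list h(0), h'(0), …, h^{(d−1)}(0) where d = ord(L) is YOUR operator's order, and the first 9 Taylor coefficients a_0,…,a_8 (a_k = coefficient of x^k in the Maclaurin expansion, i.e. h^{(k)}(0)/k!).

L = (133 + 2352·x + 4104·x^2 + 1728·x^3 + 1296·x^4) + (276 + 540·x - 1296·x^2 - 1296·x^3)·Dx + (124 + 840·x + 1836·x^2 + 1728·x^3 + 1296·x^4)·Dx^2  (order 2).
h: a_k = -9, 39/2, -135/8, 983/16, -22515/128, 618229/1280, -6878207/5120, 810807791/215040, -12225088737/1146880, …
ICs: h(0) = -9, h′(0) = 39/2.

f: a_k = -3, 0, 3/2, 0, -1/8, 0, 1/240, 0, -1/13440, …
g: a_k = 2, 3, -9/4, 27/8, -405/64, 1701/128, -15309/512, 72171/1024, -2814669/16384, …
Sym-product of L_f,L_g gives L₀ (≤ ord 2).
Differentiate: ansatz ord ≤ ord L₀ ⇒ L.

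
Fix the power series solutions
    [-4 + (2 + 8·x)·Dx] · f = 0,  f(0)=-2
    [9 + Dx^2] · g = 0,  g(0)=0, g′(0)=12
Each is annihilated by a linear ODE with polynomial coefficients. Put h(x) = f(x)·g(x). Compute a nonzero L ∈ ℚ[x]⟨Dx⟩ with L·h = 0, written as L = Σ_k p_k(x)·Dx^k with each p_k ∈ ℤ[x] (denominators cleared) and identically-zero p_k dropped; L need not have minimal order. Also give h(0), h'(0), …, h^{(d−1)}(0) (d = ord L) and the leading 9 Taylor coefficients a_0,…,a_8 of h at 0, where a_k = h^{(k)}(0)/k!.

f: a_k = -2, -4, 4, -8, 20, -56, 168, -528, 1716, …
g: a_k = 0, 12, 0, -18, 0, 81/10, 0, -243/140, 0, …
Product ⇒ symmetric product L₀, ord ≤ 2.
L = (21 + 72·x + 144·x^2) + (-4 - 16·x)·Dx + (1 + 8·x + 16·x^2)·Dx^2  (order 2).
h: a_k = 0, -24, -48, 84, -24, 759/5, -2802/5, 118431/70, -37701/7, …
ICs: h(0) = 0, h′(0) = -24.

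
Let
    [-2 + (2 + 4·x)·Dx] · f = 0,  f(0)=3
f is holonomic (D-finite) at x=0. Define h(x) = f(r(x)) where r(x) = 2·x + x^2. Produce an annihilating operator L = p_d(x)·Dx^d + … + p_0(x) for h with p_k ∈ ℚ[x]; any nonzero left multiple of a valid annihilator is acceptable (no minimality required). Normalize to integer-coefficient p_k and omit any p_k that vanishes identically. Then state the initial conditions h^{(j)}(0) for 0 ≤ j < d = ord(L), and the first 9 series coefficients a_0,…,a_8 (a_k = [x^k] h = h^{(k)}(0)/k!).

L = (-2 - 2·x) + (1 + 4·x + 2·x^2)·Dx  (order 1).
h: a_k = 3, 6, -3, 6, -27/2, 33, -171/2, 231, -5151/8, …
ICs: h(0) = 3.

f: a_k = 3, 3, -3/2, 3/2, -15/8, 21/8, -63/16, 99/16, -1287/128, …
Substitute x→r, Dx→(1/r')Dx; clear ⇒ L₀.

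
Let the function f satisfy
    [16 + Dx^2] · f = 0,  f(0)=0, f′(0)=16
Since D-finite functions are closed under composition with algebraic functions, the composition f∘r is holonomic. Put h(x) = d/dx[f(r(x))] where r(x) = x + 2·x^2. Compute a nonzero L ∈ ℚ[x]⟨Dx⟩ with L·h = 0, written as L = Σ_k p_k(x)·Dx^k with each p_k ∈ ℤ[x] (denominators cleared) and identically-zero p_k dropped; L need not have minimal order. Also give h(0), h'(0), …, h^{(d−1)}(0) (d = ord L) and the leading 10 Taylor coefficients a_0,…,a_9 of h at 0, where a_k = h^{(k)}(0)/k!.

L = (64 + 256·x + 1536·x^2 + 4096·x^3 + 4096·x^4) + (-12 - 48·x)·Dx + (1 + 8·x + 16·x^2)·Dx^2  (order 2).
h: a_k = 16, 64, -128, -1024, -7168/3, 0, 425984/45, 917504/45, 4653056/315, -524288/21, …
ICs: h(0) = 16, h′(0) = 64.

f: a_k = 0, 16, 0, -128/3, 0, 512/15, 0, -4096/315, 0, 8192/2835, …
h₀=f(r): pull back L_f along r ⇒ L₀.
h₀' ⇒ L via d/dx closure of L₀.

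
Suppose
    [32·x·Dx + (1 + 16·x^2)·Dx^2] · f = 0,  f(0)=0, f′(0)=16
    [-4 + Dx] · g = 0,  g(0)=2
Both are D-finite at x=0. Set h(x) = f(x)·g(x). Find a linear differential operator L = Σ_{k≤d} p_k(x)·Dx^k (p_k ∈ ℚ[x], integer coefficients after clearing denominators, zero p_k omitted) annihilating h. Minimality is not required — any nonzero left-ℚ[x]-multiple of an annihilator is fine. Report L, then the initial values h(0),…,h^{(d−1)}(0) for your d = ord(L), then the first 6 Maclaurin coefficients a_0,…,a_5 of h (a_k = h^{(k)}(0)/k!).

L = (16 - 128·x + 256·x^2) + (-8 + 32·x - 128·x^2)·Dx + (1 + 16·x^2)·Dx^2  (order 2).
h: a_k = 0, 32, 128, 256/3, -1024/3, 3072/5, …
ICs: h(0) = 0, h′(0) = 32.

f: a_k = 0, 16, 0, -256/3, 0, 4096/5, …
g: a_k = 2, 8, 16, 64/3, 64/3, 256/15, …
L₀ := L_f ⊗_s L_g (sym. prod.), ord ≤ 2.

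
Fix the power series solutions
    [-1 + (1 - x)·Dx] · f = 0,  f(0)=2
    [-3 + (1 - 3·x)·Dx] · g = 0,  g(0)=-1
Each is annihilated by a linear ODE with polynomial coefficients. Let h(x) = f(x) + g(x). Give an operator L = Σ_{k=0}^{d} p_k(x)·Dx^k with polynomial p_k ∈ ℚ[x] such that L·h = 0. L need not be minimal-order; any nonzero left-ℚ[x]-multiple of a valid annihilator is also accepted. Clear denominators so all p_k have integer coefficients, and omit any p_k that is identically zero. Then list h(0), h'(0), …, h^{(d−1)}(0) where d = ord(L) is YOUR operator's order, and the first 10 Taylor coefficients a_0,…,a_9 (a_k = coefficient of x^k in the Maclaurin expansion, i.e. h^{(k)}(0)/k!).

L = -6 + (8 - 12·x)·Dx + (-1 + 4·x - 3·x^2)·Dx^2  (order 2).
h: a_k = 1, -1, -7, -25, -79, -241, -727, -2185, -6559, -19681, …
ICs: h(0) = 1, h′(0) = -1.

f: a_k = 2, 2, 2, 2, 2, 2, 2, 2, 2, 2, …
g: a_k = -1, -3, -9, -27, -81, -243, -729, -2187, -6561, -19683, …
Weyl lclm of L_f,L_g ⇒ L₀ (ord ≤ 2).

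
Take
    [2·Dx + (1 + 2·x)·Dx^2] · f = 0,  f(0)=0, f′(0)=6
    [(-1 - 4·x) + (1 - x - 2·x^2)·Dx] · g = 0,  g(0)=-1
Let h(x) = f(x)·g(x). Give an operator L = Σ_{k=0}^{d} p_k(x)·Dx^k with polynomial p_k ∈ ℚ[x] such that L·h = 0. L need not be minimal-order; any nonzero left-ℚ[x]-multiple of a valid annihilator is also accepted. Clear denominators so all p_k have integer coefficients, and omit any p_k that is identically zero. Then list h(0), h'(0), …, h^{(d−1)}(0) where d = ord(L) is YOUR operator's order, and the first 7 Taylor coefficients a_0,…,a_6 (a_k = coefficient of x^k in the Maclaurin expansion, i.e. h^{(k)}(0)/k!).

f: a_k = 0, 6, -6, 8, -12, 96/5, -32, …
g: a_k = -1, -1, -3, -5, -11, -21, -43, …
Product ⇒ symmetric product L₀, ord ≤ 2.
L = (6 + 16·x) + (14·x + 20·x^2)·Dx + (-1 - x + 4·x^2 + 4·x^3)·Dx^2  (order 2).
h: a_k = 0, -6, 0, -20, -8, -336/5, -256/5, …
ICs: h(0) = 0, h′(0) = -6.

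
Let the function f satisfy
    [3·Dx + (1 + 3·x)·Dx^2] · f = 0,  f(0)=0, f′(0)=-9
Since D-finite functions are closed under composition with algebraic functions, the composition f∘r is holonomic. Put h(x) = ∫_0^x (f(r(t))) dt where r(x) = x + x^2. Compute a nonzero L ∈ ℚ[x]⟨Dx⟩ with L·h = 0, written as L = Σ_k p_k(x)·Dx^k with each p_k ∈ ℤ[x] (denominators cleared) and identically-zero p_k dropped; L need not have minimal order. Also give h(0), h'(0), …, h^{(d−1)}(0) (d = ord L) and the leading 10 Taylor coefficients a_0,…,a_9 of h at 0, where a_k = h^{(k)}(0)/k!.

f: a_k = 0, -9, 27/2, -27, 243/4, -729/5, 729/2, -6561/7, 19683/8, -6561, …
f∘r: x↦r, Dx↦Dx/r' in L_f ⇒ L₀.
h=∫₀ˣh₀: take L = L₀·Dx.
L = (1 + 6·x + 6·x^2)·Dx^2 + (1 + 5·x + 9·x^2 + 6·x^3)·Dx^3  (order 3).
h: a_k = 0, 0, -9/2, 3/2, 0, -27/20, 27/10, -27/7, 243/56, -27/8, …
ICs: h(0) = 0, h′(0) = 0, h′′(0) = -9.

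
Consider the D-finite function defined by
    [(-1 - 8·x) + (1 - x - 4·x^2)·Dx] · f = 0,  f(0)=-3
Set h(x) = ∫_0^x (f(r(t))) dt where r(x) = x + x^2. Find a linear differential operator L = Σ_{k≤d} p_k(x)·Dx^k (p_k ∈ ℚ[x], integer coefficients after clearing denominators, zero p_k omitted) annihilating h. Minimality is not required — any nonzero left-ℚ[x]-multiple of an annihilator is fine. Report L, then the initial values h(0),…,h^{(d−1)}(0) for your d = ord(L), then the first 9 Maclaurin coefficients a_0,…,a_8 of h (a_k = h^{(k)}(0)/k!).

f: a_k = -3, -3, -15, -27, -87, -195, -543, -1323, -3495, …
h₀=f(r): pull back L_f along r ⇒ L₀.
h=∫h₀ ⇒ L = L₀·Dx.
L = (1 + 10·x + 24·x^2 + 16·x^3)·Dx + (-1 + x + 5·x^2 + 8·x^3 + 4·x^4)·Dx^2  (order 2).
h: a_k = 0, -3, -3/2, -6, -57/4, -183/5, -104, -2067/7, -6879/8, …
ICs: h(0) = 0, h′(0) = -3.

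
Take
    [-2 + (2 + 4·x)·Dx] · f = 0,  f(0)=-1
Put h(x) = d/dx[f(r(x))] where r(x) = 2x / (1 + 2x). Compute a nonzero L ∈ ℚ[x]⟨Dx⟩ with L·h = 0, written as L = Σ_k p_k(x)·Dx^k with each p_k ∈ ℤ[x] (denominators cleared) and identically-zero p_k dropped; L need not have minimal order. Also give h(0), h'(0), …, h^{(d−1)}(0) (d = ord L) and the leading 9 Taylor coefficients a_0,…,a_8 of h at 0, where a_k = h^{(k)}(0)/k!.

f: a_k = -1, -1, 1/2, -1/2, 5/8, -7/8, 21/16, -33/16, 429/128, …
Change of var in L_f (x↦r) gives L₀.
Derive L from L₀ (diff closure).
L = (-6 - 24·x) + (-1 - 8·x - 12·x^2)·Dx  (order 1).
h: a_k = -2, 12, -60, 296, -1500, 7848, -42168, 231120, -1285164, …
ICs: h(0) = -2.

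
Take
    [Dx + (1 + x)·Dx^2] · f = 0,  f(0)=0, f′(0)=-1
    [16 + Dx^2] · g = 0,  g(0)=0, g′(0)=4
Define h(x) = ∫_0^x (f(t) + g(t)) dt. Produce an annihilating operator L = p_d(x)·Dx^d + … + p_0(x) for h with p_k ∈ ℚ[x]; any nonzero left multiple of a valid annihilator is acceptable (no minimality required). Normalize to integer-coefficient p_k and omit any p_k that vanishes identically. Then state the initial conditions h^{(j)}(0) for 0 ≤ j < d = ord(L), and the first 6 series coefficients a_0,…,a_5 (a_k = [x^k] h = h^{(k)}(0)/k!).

L = (176 + 256·x + 128·x^2)·Dx^2 + (144 + 400·x + 384·x^2 + 128·x^3)·Dx^3 + (11 + 16·x + 8·x^2)·Dx^4 + (9 + 25·x + 24·x^2 + 8·x^3)·Dx^5  (order 5).
h: a_k = 0, 0, 3/2, 1/6, -11/4, 1/20, …
ICs: h(0) = 0, h′(0) = 0, h′′(0) = 3, h′′′(0) = 1, h′′′′(0) = -66.

f: a_k = 0, -1, 1/2, -1/3, 1/4, -1/5, …
g: a_k = 0, 4, 0, -32/3, 0, 128/15, …
h₀=f+g: left-lcm gives L₀, ord ≤ 4.
∫: right-multiply L₀ by Dx.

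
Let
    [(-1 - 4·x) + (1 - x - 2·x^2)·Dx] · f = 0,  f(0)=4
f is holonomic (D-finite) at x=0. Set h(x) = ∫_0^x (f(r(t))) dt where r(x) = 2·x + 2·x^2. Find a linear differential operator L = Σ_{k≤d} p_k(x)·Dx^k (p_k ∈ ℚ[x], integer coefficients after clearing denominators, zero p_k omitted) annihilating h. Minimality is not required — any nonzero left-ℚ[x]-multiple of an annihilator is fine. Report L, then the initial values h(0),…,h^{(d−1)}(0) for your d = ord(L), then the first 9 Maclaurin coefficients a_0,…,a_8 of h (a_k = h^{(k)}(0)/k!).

f: a_k = 4, 4, 12, 20, 44, 84, 172, 340, 684, …
Change of var in L_f (x↦r) gives L₀.
h=∫h₀ ⇒ L = L₀·Dx.
L = (2 + 20·x + 48·x^2 + 32·x^3)·Dx + (-1 + 2·x + 10·x^2 + 16·x^3 + 8·x^4)·Dx^2  (order 2).
h: a_k = 0, 4, 4, 56/3, 64, 1232/5, 2992/3, 28832/7, 17408, …
ICs: h(0) = 0, h′(0) = 4.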